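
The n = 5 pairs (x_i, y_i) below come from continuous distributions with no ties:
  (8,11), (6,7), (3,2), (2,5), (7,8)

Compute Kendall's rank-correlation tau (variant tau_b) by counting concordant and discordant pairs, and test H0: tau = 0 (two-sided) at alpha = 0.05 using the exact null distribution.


Step 1: Enumerate the 10 unordered pairs (i,j) with i<j and classify each by sign(x_j-x_i) * sign(y_j-y_i).
  (1,2):dx=-2,dy=-4->C; (1,3):dx=-5,dy=-9->C; (1,4):dx=-6,dy=-6->C; (1,5):dx=-1,dy=-3->C
  (2,3):dx=-3,dy=-5->C; (2,4):dx=-4,dy=-2->C; (2,5):dx=+1,dy=+1->C; (3,4):dx=-1,dy=+3->D
  (3,5):dx=+4,dy=+6->C; (4,5):dx=+5,dy=+3->C
Step 2: C = 9, D = 1, total pairs = 10.
Step 3: tau = (C - D)/(n(n-1)/2) = (9 - 1)/10 = 0.800000.
Step 4: Exact two-sided p-value (enumerate n! = 120 permutations of y under H0): p = 0.083333.
Step 5: alpha = 0.05. fail to reject H0.

tau_b = 0.8000 (C=9, D=1), p = 0.083333, fail to reject H0.


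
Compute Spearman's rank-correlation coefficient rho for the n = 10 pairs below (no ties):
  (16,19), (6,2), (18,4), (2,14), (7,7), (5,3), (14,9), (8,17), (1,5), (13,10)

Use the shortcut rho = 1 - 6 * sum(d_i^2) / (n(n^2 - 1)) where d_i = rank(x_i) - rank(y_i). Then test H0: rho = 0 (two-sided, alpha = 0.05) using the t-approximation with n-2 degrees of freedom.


Step 1: Rank x and y separately (midranks; no ties here).
rank(x): 16->9, 6->4, 18->10, 2->2, 7->5, 5->3, 14->8, 8->6, 1->1, 13->7
rank(y): 19->10, 2->1, 4->3, 14->8, 7->5, 3->2, 9->6, 17->9, 5->4, 10->7
Step 2: d_i = R_x(i) - R_y(i); compute d_i^2.
  (9-10)^2=1, (4-1)^2=9, (10-3)^2=49, (2-8)^2=36, (5-5)^2=0, (3-2)^2=1, (8-6)^2=4, (6-9)^2=9, (1-4)^2=9, (7-7)^2=0
sum(d^2) = 118.
Step 3: rho = 1 - 6*118 / (10*(10^2 - 1)) = 1 - 708/990 = 0.284848.
Step 4: Under H0, t = rho * sqrt((n-2)/(1-rho^2)) = 0.8405 ~ t(8).
Step 5: Two-sided p-value from the t-distribution with 8 df = 0.425038.
Step 6: alpha = 0.05. fail to reject H0.

rho = 0.2848, p = 0.425038, fail to reject H0 at alpha = 0.05.


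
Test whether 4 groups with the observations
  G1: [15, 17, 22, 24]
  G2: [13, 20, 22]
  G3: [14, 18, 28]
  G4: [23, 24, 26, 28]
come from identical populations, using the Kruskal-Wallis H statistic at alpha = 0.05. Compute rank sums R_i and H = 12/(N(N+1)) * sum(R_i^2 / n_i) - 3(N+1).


Step 1: Combine all N = 14 observations and assign midranks.
sorted (value, group, rank): (13,G2,1), (14,G3,2), (15,G1,3), (17,G1,4), (18,G3,5), (20,G2,6), (22,G1,7.5), (22,G2,7.5), (23,G4,9), (24,G1,10.5), (24,G4,10.5), (26,G4,12), (28,G3,13.5), (28,G4,13.5)
Step 2: Sum ranks within each group.
R_1 = 25 (n_1 = 4)
R_2 = 14.5 (n_2 = 3)
R_3 = 20.5 (n_3 = 3)
R_4 = 45 (n_4 = 4)
Step 3: H = 12/(N(N+1)) * sum(R_i^2/n_i) - 3(N+1)
     = 12/(14*15) * (25^2/4 + 14.5^2/3 + 20.5^2/3 + 45^2/4) - 3*15
     = 0.057143 * 872.667 - 45
     = 4.866667.
Step 4: Ties present; correction factor C = 1 - 18/(14^3 - 14) = 0.993407. Corrected H = 4.866667 / 0.993407 = 4.898968.
Step 5: Under H0, H ~ chi^2(3); p-value = 0.179346.
Step 6: alpha = 0.05. fail to reject H0.

H = 4.8990, df = 3, p = 0.179346, fail to reject H0.


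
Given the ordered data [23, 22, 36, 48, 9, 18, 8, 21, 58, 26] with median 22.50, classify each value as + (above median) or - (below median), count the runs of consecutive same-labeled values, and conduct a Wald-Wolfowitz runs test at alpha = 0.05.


Step 1: Compute median = 22.50; label A = above, B = below.
Labels in order: ABAABBBBAA  (n_A = 5, n_B = 5)
Step 2: Count runs R = 5.
Step 3: Under H0 (random ordering), E[R] = 2*n_A*n_B/(n_A+n_B) + 1 = 2*5*5/10 + 1 = 6.0000.
        Var[R] = 2*n_A*n_B*(2*n_A*n_B - n_A - n_B) / ((n_A+n_B)^2 * (n_A+n_B-1)) = 2000/900 = 2.2222.
        SD[R] = 1.4907.
Step 4: Continuity-corrected z = (R + 0.5 - E[R]) / SD[R] = (5 + 0.5 - 6.0000) / 1.4907 = -0.3354.
Step 5: Two-sided p-value via normal approximation = 2*(1 - Phi(|z|)) = 0.737316.
Step 6: alpha = 0.05. fail to reject H0.

R = 5, z = -0.3354, p = 0.737316, fail to reject H0.


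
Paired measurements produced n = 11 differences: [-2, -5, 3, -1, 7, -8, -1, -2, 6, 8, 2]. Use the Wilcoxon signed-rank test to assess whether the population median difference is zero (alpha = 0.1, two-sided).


Step 1: Drop any zero differences (none here) and take |d_i|.
|d| = [2, 5, 3, 1, 7, 8, 1, 2, 6, 8, 2]
Step 2: Midrank |d_i| (ties get averaged ranks).
ranks: |2|->4, |5|->7, |3|->6, |1|->1.5, |7|->9, |8|->10.5, |1|->1.5, |2|->4, |6|->8, |8|->10.5, |2|->4
Step 3: Attach original signs; sum ranks with positive sign and with negative sign.
W+ = 6 + 9 + 8 + 10.5 + 4 = 37.5
W- = 4 + 7 + 1.5 + 10.5 + 1.5 + 4 = 28.5
(Check: W+ + W- = 66 should equal n(n+1)/2 = 66.)
Step 4: Test statistic W = min(W+, W-) = 28.5.
Step 5: Ties in |d|, so use the tie-corrected normal approximation.
        E[W] = n(n+1)/4 = 11*12/4 = 33.
        Tie groups: |d|=1 (t=2), |d|=2 (t=3), |d|=8 (t=2); sum(t^3 - t) = 36.
        Var[W] = n(n+1)(2n+1)/24 - sum(t^3-t)/48 = 3036/24 - 36/48 = 125.75.
        z = (W - E[W]) / sqrt(Var[W]) = (28.5 - 33) / 11.2138 = -0.4013.
        Two-sided p = 2*Phi(z) = 0.688207.
Step 6: alpha = 0.1. fail to reject H0.

W+ = 37.5, W- = 28.5, W = min = 28.5, p = 0.688207, fail to reject H0.


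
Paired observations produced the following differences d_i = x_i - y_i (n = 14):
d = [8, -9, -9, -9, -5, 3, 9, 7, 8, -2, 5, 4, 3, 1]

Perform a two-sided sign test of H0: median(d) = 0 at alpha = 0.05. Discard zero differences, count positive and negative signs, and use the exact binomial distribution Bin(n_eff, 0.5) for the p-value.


Step 1: Discard zero differences. Original n = 14; n_eff = number of nonzero differences = 14.
Nonzero differences (with sign): +8, -9, -9, -9, -5, +3, +9, +7, +8, -2, +5, +4, +3, +1
Step 2: Count signs: positive = 9, negative = 5.
Step 3: Under H0: P(positive) = 0.5, so the number of positives S ~ Bin(14, 0.5).
Step 4: Two-sided exact p-value = sum of Bin(14,0.5) probabilities at or below the observed probability = 0.423950.
Step 5: alpha = 0.05. fail to reject H0.

n_eff = 14, pos = 9, neg = 5, p = 0.423950, fail to reject H0.


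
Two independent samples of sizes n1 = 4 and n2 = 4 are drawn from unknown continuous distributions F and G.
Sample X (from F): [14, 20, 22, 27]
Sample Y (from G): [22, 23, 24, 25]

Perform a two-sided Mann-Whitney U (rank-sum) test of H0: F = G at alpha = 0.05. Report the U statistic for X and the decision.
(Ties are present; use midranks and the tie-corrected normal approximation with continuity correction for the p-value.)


Step 1: Combine and sort all 8 observations; assign midranks.
sorted (value, group): (14,X), (20,X), (22,X), (22,Y), (23,Y), (24,Y), (25,Y), (27,X)
ranks: 14->1, 20->2, 22->3.5, 22->3.5, 23->5, 24->6, 25->7, 27->8
Step 2: Rank sum for X: R1 = 1 + 2 + 3.5 + 8 = 14.5.
Step 3: U_X = R1 - n1(n1+1)/2 = 14.5 - 4*5/2 = 14.5 - 10 = 4.5.
       U_Y = n1*n2 - U_X = 16 - 4.5 = 11.5.
Step 4: Ties are present, so use the tie-corrected normal approximation (with continuity correction) for the p-value.
Step 5: p-value = 0.383630; compare to alpha = 0.05. fail to reject H0.

U_X = 4.5, p = 0.383630, fail to reject H0 at alpha = 0.05.


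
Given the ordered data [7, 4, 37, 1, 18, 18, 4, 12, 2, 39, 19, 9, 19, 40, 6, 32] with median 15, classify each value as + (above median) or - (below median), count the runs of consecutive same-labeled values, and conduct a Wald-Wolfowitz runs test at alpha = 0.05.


Step 1: Compute median = 15; label A = above, B = below.
Labels in order: BBABAABBBAABAABA  (n_A = 8, n_B = 8)
Step 2: Count runs R = 10.
Step 3: Under H0 (random ordering), E[R] = 2*n_A*n_B/(n_A+n_B) + 1 = 2*8*8/16 + 1 = 9.0000.
        Var[R] = 2*n_A*n_B*(2*n_A*n_B - n_A - n_B) / ((n_A+n_B)^2 * (n_A+n_B-1)) = 14336/3840 = 3.7333.
        SD[R] = 1.9322.
Step 4: Continuity-corrected z = (R - 0.5 - E[R]) / SD[R] = (10 - 0.5 - 9.0000) / 1.9322 = 0.2588.
Step 5: Two-sided p-value via normal approximation = 2*(1 - Phi(|z|)) = 0.795809.
Step 6: alpha = 0.05. fail to reject H0.

R = 10, z = 0.2588, p = 0.795809, fail to reject H0.


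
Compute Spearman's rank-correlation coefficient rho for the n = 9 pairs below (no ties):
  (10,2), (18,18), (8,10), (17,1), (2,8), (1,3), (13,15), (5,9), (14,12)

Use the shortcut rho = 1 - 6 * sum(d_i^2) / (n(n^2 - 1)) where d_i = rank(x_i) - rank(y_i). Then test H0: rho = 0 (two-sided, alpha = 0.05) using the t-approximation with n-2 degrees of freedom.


Step 1: Rank x and y separately (midranks; no ties here).
rank(x): 10->5, 18->9, 8->4, 17->8, 2->2, 1->1, 13->6, 5->3, 14->7
rank(y): 2->2, 18->9, 10->6, 1->1, 8->4, 3->3, 15->8, 9->5, 12->7
Step 2: d_i = R_x(i) - R_y(i); compute d_i^2.
  (5-2)^2=9, (9-9)^2=0, (4-6)^2=4, (8-1)^2=49, (2-4)^2=4, (1-3)^2=4, (6-8)^2=4, (3-5)^2=4, (7-7)^2=0
sum(d^2) = 78.
Step 3: rho = 1 - 6*78 / (9*(9^2 - 1)) = 1 - 468/720 = 0.350000.
Step 4: Under H0, t = rho * sqrt((n-2)/(1-rho^2)) = 0.9885 ~ t(7).
Step 5: Two-sided p-value from the t-distribution with 7 df = 0.355820.
Step 6: alpha = 0.05. fail to reject H0.

rho = 0.3500, p = 0.355820, fail to reject H0 at alpha = 0.05.


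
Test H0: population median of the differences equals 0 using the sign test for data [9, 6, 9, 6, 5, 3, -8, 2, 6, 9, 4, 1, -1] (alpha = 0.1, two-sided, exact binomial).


Step 1: Discard zero differences. Original n = 13; n_eff = number of nonzero differences = 13.
Nonzero differences (with sign): +9, +6, +9, +6, +5, +3, -8, +2, +6, +9, +4, +1, -1
Step 2: Count signs: positive = 11, negative = 2.
Step 3: Under H0: P(positive) = 0.5, so the number of positives S ~ Bin(13, 0.5).
Step 4: Two-sided exact p-value = sum of Bin(13,0.5) probabilities at or below the observed probability = 0.022461.
Step 5: alpha = 0.1. reject H0.

n_eff = 13, pos = 11, neg = 2, p = 0.022461, reject H0.


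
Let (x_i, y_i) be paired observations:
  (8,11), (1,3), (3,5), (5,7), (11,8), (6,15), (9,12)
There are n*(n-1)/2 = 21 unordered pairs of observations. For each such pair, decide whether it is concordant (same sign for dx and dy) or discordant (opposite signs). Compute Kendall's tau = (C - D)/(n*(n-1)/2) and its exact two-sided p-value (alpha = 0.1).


Step 1: Enumerate the 21 unordered pairs (i,j) with i<j and classify each by sign(x_j-x_i) * sign(y_j-y_i).
  (1,2):dx=-7,dy=-8->C; (1,3):dx=-5,dy=-6->C; (1,4):dx=-3,dy=-4->C; (1,5):dx=+3,dy=-3->D
  (1,6):dx=-2,dy=+4->D; (1,7):dx=+1,dy=+1->C; (2,3):dx=+2,dy=+2->C; (2,4):dx=+4,dy=+4->C
  (2,5):dx=+10,dy=+5->C; (2,6):dx=+5,dy=+12->C; (2,7):dx=+8,dy=+9->C; (3,4):dx=+2,dy=+2->C
  (3,5):dx=+8,dy=+3->C; (3,6):dx=+3,dy=+10->C; (3,7):dx=+6,dy=+7->C; (4,5):dx=+6,dy=+1->C
  (4,6):dx=+1,dy=+8->C; (4,7):dx=+4,dy=+5->C; (5,6):dx=-5,dy=+7->D; (5,7):dx=-2,dy=+4->D
  (6,7):dx=+3,dy=-3->D
Step 2: C = 16, D = 5, total pairs = 21.
Step 3: tau = (C - D)/(n(n-1)/2) = (16 - 5)/21 = 0.523810.
Step 4: Exact two-sided p-value (enumerate n! = 5040 permutations of y under H0): p = 0.136111.
Step 5: alpha = 0.1. fail to reject H0.

tau_b = 0.5238 (C=16, D=5), p = 0.136111, fail to reject H0.


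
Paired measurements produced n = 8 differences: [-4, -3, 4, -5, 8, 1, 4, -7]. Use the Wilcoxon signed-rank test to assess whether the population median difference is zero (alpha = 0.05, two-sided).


Step 1: Drop any zero differences (none here) and take |d_i|.
|d| = [4, 3, 4, 5, 8, 1, 4, 7]
Step 2: Midrank |d_i| (ties get averaged ranks).
ranks: |4|->4, |3|->2, |4|->4, |5|->6, |8|->8, |1|->1, |4|->4, |7|->7
Step 3: Attach original signs; sum ranks with positive sign and with negative sign.
W+ = 4 + 8 + 1 + 4 = 17
W- = 4 + 2 + 6 + 7 = 19
(Check: W+ + W- = 36 should equal n(n+1)/2 = 36.)
Step 4: Test statistic W = min(W+, W-) = 17.
Step 5: Ties in |d|, so use the tie-corrected normal approximation.
        E[W] = n(n+1)/4 = 8*9/4 = 18.
        Tie groups: |d|=4 (t=3); sum(t^3 - t) = 24.
        Var[W] = n(n+1)(2n+1)/24 - sum(t^3-t)/48 = 1224/24 - 24/48 = 50.5.
        z = (W - E[W]) / sqrt(Var[W]) = (17 - 18) / 7.1063 = -0.1407.
        Two-sided p = 2*Phi(z) = 0.888092.
Step 6: alpha = 0.05. fail to reject H0.

W+ = 17, W- = 19, W = min = 17, p = 0.888092, fail to reject H0.


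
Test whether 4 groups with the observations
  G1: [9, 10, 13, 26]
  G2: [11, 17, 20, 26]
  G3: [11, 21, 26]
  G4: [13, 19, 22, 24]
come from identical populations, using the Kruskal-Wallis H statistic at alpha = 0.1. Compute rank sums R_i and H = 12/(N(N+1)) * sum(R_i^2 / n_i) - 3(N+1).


Step 1: Combine all N = 15 observations and assign midranks.
sorted (value, group, rank): (9,G1,1), (10,G1,2), (11,G2,3.5), (11,G3,3.5), (13,G1,5.5), (13,G4,5.5), (17,G2,7), (19,G4,8), (20,G2,9), (21,G3,10), (22,G4,11), (24,G4,12), (26,G1,14), (26,G2,14), (26,G3,14)
Step 2: Sum ranks within each group.
R_1 = 22.5 (n_1 = 4)
R_2 = 33.5 (n_2 = 4)
R_3 = 27.5 (n_3 = 3)
R_4 = 36.5 (n_4 = 4)
Step 3: H = 12/(N(N+1)) * sum(R_i^2/n_i) - 3(N+1)
     = 12/(15*16) * (22.5^2/4 + 33.5^2/4 + 27.5^2/3 + 36.5^2/4) - 3*16
     = 0.050000 * 992.271 - 48
     = 1.613542.
Step 4: Ties present; correction factor C = 1 - 36/(15^3 - 15) = 0.989286. Corrected H = 1.613542 / 0.989286 = 1.631017.
Step 5: Under H0, H ~ chi^2(3); p-value = 0.652378.
Step 6: alpha = 0.1. fail to reject H0.

H = 1.6310, df = 3, p = 0.652378, fail to reject H0.


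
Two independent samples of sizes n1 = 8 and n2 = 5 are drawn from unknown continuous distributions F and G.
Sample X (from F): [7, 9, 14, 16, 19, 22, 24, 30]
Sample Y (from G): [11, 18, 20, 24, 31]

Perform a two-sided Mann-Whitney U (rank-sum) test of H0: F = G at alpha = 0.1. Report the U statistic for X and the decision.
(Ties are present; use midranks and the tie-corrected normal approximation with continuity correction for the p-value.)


Step 1: Combine and sort all 13 observations; assign midranks.
sorted (value, group): (7,X), (9,X), (11,Y), (14,X), (16,X), (18,Y), (19,X), (20,Y), (22,X), (24,X), (24,Y), (30,X), (31,Y)
ranks: 7->1, 9->2, 11->3, 14->4, 16->5, 18->6, 19->7, 20->8, 22->9, 24->10.5, 24->10.5, 30->12, 31->13
Step 2: Rank sum for X: R1 = 1 + 2 + 4 + 5 + 7 + 9 + 10.5 + 12 = 50.5.
Step 3: U_X = R1 - n1(n1+1)/2 = 50.5 - 8*9/2 = 50.5 - 36 = 14.5.
       U_Y = n1*n2 - U_X = 40 - 14.5 = 25.5.
Step 4: Ties are present, so use the tie-corrected normal approximation (with continuity correction) for the p-value.
Step 5: p-value = 0.463600; compare to alpha = 0.1. fail to reject H0.

U_X = 14.5, p = 0.463600, fail to reject H0 at alpha = 0.1.


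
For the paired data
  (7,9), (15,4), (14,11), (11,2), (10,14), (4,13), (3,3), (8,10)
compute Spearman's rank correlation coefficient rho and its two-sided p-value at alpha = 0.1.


Step 1: Rank x and y separately (midranks; no ties here).
rank(x): 7->3, 15->8, 14->7, 11->6, 10->5, 4->2, 3->1, 8->4
rank(y): 9->4, 4->3, 11->6, 2->1, 14->8, 13->7, 3->2, 10->5
Step 2: d_i = R_x(i) - R_y(i); compute d_i^2.
  (3-4)^2=1, (8-3)^2=25, (7-6)^2=1, (6-1)^2=25, (5-8)^2=9, (2-7)^2=25, (1-2)^2=1, (4-5)^2=1
sum(d^2) = 88.
Step 3: rho = 1 - 6*88 / (8*(8^2 - 1)) = 1 - 528/504 = -0.047619.
Step 4: Under H0, t = rho * sqrt((n-2)/(1-rho^2)) = -0.1168 ~ t(6).
Step 5: Two-sided p-value from the t-distribution with 6 df = 0.910849.
Step 6: alpha = 0.1. fail to reject H0.

rho = -0.0476, p = 0.910849, fail to reject H0 at alpha = 0.1.


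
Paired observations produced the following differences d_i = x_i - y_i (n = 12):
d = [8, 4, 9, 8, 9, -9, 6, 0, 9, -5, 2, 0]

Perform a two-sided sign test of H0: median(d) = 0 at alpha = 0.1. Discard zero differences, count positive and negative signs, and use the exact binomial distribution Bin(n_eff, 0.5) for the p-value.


Step 1: Discard zero differences. Original n = 12; n_eff = number of nonzero differences = 10.
Nonzero differences (with sign): +8, +4, +9, +8, +9, -9, +6, +9, -5, +2
Step 2: Count signs: positive = 8, negative = 2.
Step 3: Under H0: P(positive) = 0.5, so the number of positives S ~ Bin(10, 0.5).
Step 4: Two-sided exact p-value = sum of Bin(10,0.5) probabilities at or below the observed probability = 0.109375.
Step 5: alpha = 0.1. fail to reject H0.

n_eff = 10, pos = 8, neg = 2, p = 0.109375, fail to reject H0.


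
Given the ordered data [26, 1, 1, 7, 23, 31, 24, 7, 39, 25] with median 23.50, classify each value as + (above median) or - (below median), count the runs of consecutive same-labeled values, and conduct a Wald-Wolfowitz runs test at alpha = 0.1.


Step 1: Compute median = 23.50; label A = above, B = below.
Labels in order: ABBBBAABAA  (n_A = 5, n_B = 5)
Step 2: Count runs R = 5.
Step 3: Under H0 (random ordering), E[R] = 2*n_A*n_B/(n_A+n_B) + 1 = 2*5*5/10 + 1 = 6.0000.
        Var[R] = 2*n_A*n_B*(2*n_A*n_B - n_A - n_B) / ((n_A+n_B)^2 * (n_A+n_B-1)) = 2000/900 = 2.2222.
        SD[R] = 1.4907.
Step 4: Continuity-corrected z = (R + 0.5 - E[R]) / SD[R] = (5 + 0.5 - 6.0000) / 1.4907 = -0.3354.
Step 5: Two-sided p-value via normal approximation = 2*(1 - Phi(|z|)) = 0.737316.
Step 6: alpha = 0.1. fail to reject H0.

R = 5, z = -0.3354, p = 0.737316, fail to reject H0.


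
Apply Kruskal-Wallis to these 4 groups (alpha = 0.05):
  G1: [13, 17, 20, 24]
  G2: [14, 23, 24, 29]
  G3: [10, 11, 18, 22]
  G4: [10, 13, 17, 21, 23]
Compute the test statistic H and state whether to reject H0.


Step 1: Combine all N = 17 observations and assign midranks.
sorted (value, group, rank): (10,G3,1.5), (10,G4,1.5), (11,G3,3), (13,G1,4.5), (13,G4,4.5), (14,G2,6), (17,G1,7.5), (17,G4,7.5), (18,G3,9), (20,G1,10), (21,G4,11), (22,G3,12), (23,G2,13.5), (23,G4,13.5), (24,G1,15.5), (24,G2,15.5), (29,G2,17)
Step 2: Sum ranks within each group.
R_1 = 37.5 (n_1 = 4)
R_2 = 52 (n_2 = 4)
R_3 = 25.5 (n_3 = 4)
R_4 = 38 (n_4 = 5)
Step 3: H = 12/(N(N+1)) * sum(R_i^2/n_i) - 3(N+1)
     = 12/(17*18) * (37.5^2/4 + 52^2/4 + 25.5^2/4 + 38^2/5) - 3*18
     = 0.039216 * 1478.92 - 54
     = 3.997059.
Step 4: Ties present; correction factor C = 1 - 30/(17^3 - 17) = 0.993873. Corrected H = 3.997059 / 0.993873 = 4.021702.
Step 5: Under H0, H ~ chi^2(3); p-value = 0.259130.
Step 6: alpha = 0.05. fail to reject H0.

H = 4.0217, df = 3, p = 0.259130, fail to reject H0.


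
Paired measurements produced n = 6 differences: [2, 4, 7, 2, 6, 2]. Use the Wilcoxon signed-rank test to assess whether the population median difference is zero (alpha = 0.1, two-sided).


Step 1: Drop any zero differences (none here) and take |d_i|.
|d| = [2, 4, 7, 2, 6, 2]
Step 2: Midrank |d_i| (ties get averaged ranks).
ranks: |2|->2, |4|->4, |7|->6, |2|->2, |6|->5, |2|->2
Step 3: Attach original signs; sum ranks with positive sign and with negative sign.
W+ = 2 + 4 + 6 + 2 + 5 + 2 = 21
W- = 0 = 0
(Check: W+ + W- = 21 should equal n(n+1)/2 = 21.)
Step 4: Test statistic W = min(W+, W-) = 0.
Step 5: Ties in |d|, so use the tie-corrected normal approximation.
        E[W] = n(n+1)/4 = 6*7/4 = 10.5.
        Tie groups: |d|=2 (t=3); sum(t^3 - t) = 24.
        Var[W] = n(n+1)(2n+1)/24 - sum(t^3-t)/48 = 546/24 - 24/48 = 22.25.
        z = (W - E[W]) / sqrt(Var[W]) = (0 - 10.5) / 4.7170 = -2.2260.
        Two-sided p = 2*Phi(z) = 0.026014.
Step 6: alpha = 0.1. reject H0.

W+ = 21, W- = 0, W = min = 0, p = 0.026014, reject H0.


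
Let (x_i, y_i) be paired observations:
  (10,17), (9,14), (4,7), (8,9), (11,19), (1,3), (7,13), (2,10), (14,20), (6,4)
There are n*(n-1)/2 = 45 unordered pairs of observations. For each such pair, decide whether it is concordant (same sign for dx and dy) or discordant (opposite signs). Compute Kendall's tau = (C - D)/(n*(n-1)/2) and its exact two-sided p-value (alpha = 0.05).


Step 1: Enumerate the 45 unordered pairs (i,j) with i<j and classify each by sign(x_j-x_i) * sign(y_j-y_i).
  (1,2):dx=-1,dy=-3->C; (1,3):dx=-6,dy=-10->C; (1,4):dx=-2,dy=-8->C; (1,5):dx=+1,dy=+2->C
  (1,6):dx=-9,dy=-14->C; (1,7):dx=-3,dy=-4->C; (1,8):dx=-8,dy=-7->C; (1,9):dx=+4,dy=+3->C
  (1,10):dx=-4,dy=-13->C; (2,3):dx=-5,dy=-7->C; (2,4):dx=-1,dy=-5->C; (2,5):dx=+2,dy=+5->C
  (2,6):dx=-8,dy=-11->C; (2,7):dx=-2,dy=-1->C; (2,8):dx=-7,dy=-4->C; (2,9):dx=+5,dy=+6->C
  (2,10):dx=-3,dy=-10->C; (3,4):dx=+4,dy=+2->C; (3,5):dx=+7,dy=+12->C; (3,6):dx=-3,dy=-4->C
  (3,7):dx=+3,dy=+6->C; (3,8):dx=-2,dy=+3->D; (3,9):dx=+10,dy=+13->C; (3,10):dx=+2,dy=-3->D
  (4,5):dx=+3,dy=+10->C; (4,6):dx=-7,dy=-6->C; (4,7):dx=-1,dy=+4->D; (4,8):dx=-6,dy=+1->D
  (4,9):dx=+6,dy=+11->C; (4,10):dx=-2,dy=-5->C; (5,6):dx=-10,dy=-16->C; (5,7):dx=-4,dy=-6->C
  (5,8):dx=-9,dy=-9->C; (5,9):dx=+3,dy=+1->C; (5,10):dx=-5,dy=-15->C; (6,7):dx=+6,dy=+10->C
  (6,8):dx=+1,dy=+7->C; (6,9):dx=+13,dy=+17->C; (6,10):dx=+5,dy=+1->C; (7,8):dx=-5,dy=-3->C
  (7,9):dx=+7,dy=+7->C; (7,10):dx=-1,dy=-9->C; (8,9):dx=+12,dy=+10->C; (8,10):dx=+4,dy=-6->D
  (9,10):dx=-8,dy=-16->C
Step 2: C = 40, D = 5, total pairs = 45.
Step 3: tau = (C - D)/(n(n-1)/2) = (40 - 5)/45 = 0.777778.
Step 4: Exact two-sided p-value (enumerate n! = 3628800 permutations of y under H0): p = 0.000946.
Step 5: alpha = 0.05. reject H0.

tau_b = 0.7778 (C=40, D=5), p = 0.000946, reject H0.


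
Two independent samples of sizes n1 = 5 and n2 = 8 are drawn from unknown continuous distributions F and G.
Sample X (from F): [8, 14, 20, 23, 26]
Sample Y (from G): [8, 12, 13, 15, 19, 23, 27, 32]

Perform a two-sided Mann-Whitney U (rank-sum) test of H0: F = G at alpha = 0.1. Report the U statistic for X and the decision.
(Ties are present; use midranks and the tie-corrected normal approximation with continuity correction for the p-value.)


Step 1: Combine and sort all 13 observations; assign midranks.
sorted (value, group): (8,X), (8,Y), (12,Y), (13,Y), (14,X), (15,Y), (19,Y), (20,X), (23,X), (23,Y), (26,X), (27,Y), (32,Y)
ranks: 8->1.5, 8->1.5, 12->3, 13->4, 14->5, 15->6, 19->7, 20->8, 23->9.5, 23->9.5, 26->11, 27->12, 32->13
Step 2: Rank sum for X: R1 = 1.5 + 5 + 8 + 9.5 + 11 = 35.
Step 3: U_X = R1 - n1(n1+1)/2 = 35 - 5*6/2 = 35 - 15 = 20.
       U_Y = n1*n2 - U_X = 40 - 20 = 20.
Step 4: Ties are present, so use the tie-corrected normal approximation (with continuity correction) for the p-value.
Step 5: p-value = 1.000000; compare to alpha = 0.1. fail to reject H0.

U_X = 20, p = 1.000000, fail to reject H0 at alpha = 0.1.


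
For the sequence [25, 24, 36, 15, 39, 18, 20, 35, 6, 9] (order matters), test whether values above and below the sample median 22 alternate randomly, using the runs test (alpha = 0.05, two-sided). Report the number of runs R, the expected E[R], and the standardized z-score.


Step 1: Compute median = 22; label A = above, B = below.
Labels in order: AAABABBABB  (n_A = 5, n_B = 5)
Step 2: Count runs R = 6.
Step 3: Under H0 (random ordering), E[R] = 2*n_A*n_B/(n_A+n_B) + 1 = 2*5*5/10 + 1 = 6.0000.
        Var[R] = 2*n_A*n_B*(2*n_A*n_B - n_A - n_B) / ((n_A+n_B)^2 * (n_A+n_B-1)) = 2000/900 = 2.2222.
        SD[R] = 1.4907.
Step 4: R = E[R], so z = 0 with no continuity correction.
Step 5: Two-sided p-value via normal approximation = 2*(1 - Phi(|z|)) = 1.000000.
Step 6: alpha = 0.05. fail to reject H0.

R = 6, z = 0.0000, p = 1.000000, fail to reject H0.


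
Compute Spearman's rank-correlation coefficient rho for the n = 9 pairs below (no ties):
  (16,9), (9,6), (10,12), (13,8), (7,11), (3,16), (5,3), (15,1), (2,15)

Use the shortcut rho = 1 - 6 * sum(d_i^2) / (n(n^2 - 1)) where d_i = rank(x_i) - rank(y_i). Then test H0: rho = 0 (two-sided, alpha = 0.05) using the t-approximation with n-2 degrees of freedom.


Step 1: Rank x and y separately (midranks; no ties here).
rank(x): 16->9, 9->5, 10->6, 13->7, 7->4, 3->2, 5->3, 15->8, 2->1
rank(y): 9->5, 6->3, 12->7, 8->4, 11->6, 16->9, 3->2, 1->1, 15->8
Step 2: d_i = R_x(i) - R_y(i); compute d_i^2.
  (9-5)^2=16, (5-3)^2=4, (6-7)^2=1, (7-4)^2=9, (4-6)^2=4, (2-9)^2=49, (3-2)^2=1, (8-1)^2=49, (1-8)^2=49
sum(d^2) = 182.
Step 3: rho = 1 - 6*182 / (9*(9^2 - 1)) = 1 - 1092/720 = -0.516667.
Step 4: Under H0, t = rho * sqrt((n-2)/(1-rho^2)) = -1.5966 ~ t(7).
Step 5: Two-sided p-value from the t-distribution with 7 df = 0.154390.
Step 6: alpha = 0.05. fail to reject H0.

rho = -0.5167, p = 0.154390, fail to reject H0 at alpha = 0.05.


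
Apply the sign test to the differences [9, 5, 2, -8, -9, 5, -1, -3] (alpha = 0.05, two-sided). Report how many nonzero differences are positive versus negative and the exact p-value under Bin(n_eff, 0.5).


Step 1: Discard zero differences. Original n = 8; n_eff = number of nonzero differences = 8.
Nonzero differences (with sign): +9, +5, +2, -8, -9, +5, -1, -3
Step 2: Count signs: positive = 4, negative = 4.
Step 3: Under H0: P(positive) = 0.5, so the number of positives S ~ Bin(8, 0.5).
Step 4: Two-sided exact p-value = sum of Bin(8,0.5) probabilities at or below the observed probability = 1.000000.
Step 5: alpha = 0.05. fail to reject H0.

n_eff = 8, pos = 4, neg = 4, p = 1.000000, fail to reject H0.


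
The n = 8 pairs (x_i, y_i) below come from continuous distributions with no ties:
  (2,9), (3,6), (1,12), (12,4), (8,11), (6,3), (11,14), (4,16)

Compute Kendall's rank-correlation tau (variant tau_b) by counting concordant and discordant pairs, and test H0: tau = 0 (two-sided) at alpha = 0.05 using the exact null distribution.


Step 1: Enumerate the 28 unordered pairs (i,j) with i<j and classify each by sign(x_j-x_i) * sign(y_j-y_i).
  (1,2):dx=+1,dy=-3->D; (1,3):dx=-1,dy=+3->D; (1,4):dx=+10,dy=-5->D; (1,5):dx=+6,dy=+2->C
  (1,6):dx=+4,dy=-6->D; (1,7):dx=+9,dy=+5->C; (1,8):dx=+2,dy=+7->C; (2,3):dx=-2,dy=+6->D
  (2,4):dx=+9,dy=-2->D; (2,5):dx=+5,dy=+5->C; (2,6):dx=+3,dy=-3->D; (2,7):dx=+8,dy=+8->C
  (2,8):dx=+1,dy=+10->C; (3,4):dx=+11,dy=-8->D; (3,5):dx=+7,dy=-1->D; (3,6):dx=+5,dy=-9->D
  (3,7):dx=+10,dy=+2->C; (3,8):dx=+3,dy=+4->C; (4,5):dx=-4,dy=+7->D; (4,6):dx=-6,dy=-1->C
  (4,7):dx=-1,dy=+10->D; (4,8):dx=-8,dy=+12->D; (5,6):dx=-2,dy=-8->C; (5,7):dx=+3,dy=+3->C
  (5,8):dx=-4,dy=+5->D; (6,7):dx=+5,dy=+11->C; (6,8):dx=-2,dy=+13->D; (7,8):dx=-7,dy=+2->D
Step 2: C = 12, D = 16, total pairs = 28.
Step 3: tau = (C - D)/(n(n-1)/2) = (12 - 16)/28 = -0.142857.
Step 4: Exact two-sided p-value (enumerate n! = 40320 permutations of y under H0): p = 0.719544.
Step 5: alpha = 0.05. fail to reject H0.

tau_b = -0.1429 (C=12, D=16), p = 0.719544, fail to reject H0.


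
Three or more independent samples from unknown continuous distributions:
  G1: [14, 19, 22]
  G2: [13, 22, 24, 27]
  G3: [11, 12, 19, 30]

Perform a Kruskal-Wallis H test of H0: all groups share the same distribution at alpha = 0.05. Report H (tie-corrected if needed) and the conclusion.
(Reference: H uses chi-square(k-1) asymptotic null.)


Step 1: Combine all N = 11 observations and assign midranks.
sorted (value, group, rank): (11,G3,1), (12,G3,2), (13,G2,3), (14,G1,4), (19,G1,5.5), (19,G3,5.5), (22,G1,7.5), (22,G2,7.5), (24,G2,9), (27,G2,10), (30,G3,11)
Step 2: Sum ranks within each group.
R_1 = 17 (n_1 = 3)
R_2 = 29.5 (n_2 = 4)
R_3 = 19.5 (n_3 = 4)
Step 3: H = 12/(N(N+1)) * sum(R_i^2/n_i) - 3(N+1)
     = 12/(11*12) * (17^2/3 + 29.5^2/4 + 19.5^2/4) - 3*12
     = 0.090909 * 408.958 - 36
     = 1.178030.
Step 4: Ties present; correction factor C = 1 - 12/(11^3 - 11) = 0.990909. Corrected H = 1.178030 / 0.990909 = 1.188838.
Step 5: Under H0, H ~ chi^2(2); p-value = 0.551883.
Step 6: alpha = 0.05. fail to reject H0.

H = 1.1888, df = 2, p = 0.551883, fail to reject H0.


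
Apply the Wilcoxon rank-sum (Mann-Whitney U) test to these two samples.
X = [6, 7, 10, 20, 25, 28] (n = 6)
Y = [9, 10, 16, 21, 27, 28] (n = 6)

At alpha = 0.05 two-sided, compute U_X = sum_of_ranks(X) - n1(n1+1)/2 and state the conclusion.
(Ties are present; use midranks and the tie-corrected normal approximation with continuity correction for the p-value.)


Step 1: Combine and sort all 12 observations; assign midranks.
sorted (value, group): (6,X), (7,X), (9,Y), (10,X), (10,Y), (16,Y), (20,X), (21,Y), (25,X), (27,Y), (28,X), (28,Y)
ranks: 6->1, 7->2, 9->3, 10->4.5, 10->4.5, 16->6, 20->7, 21->8, 25->9, 27->10, 28->11.5, 28->11.5
Step 2: Rank sum for X: R1 = 1 + 2 + 4.5 + 7 + 9 + 11.5 = 35.
Step 3: U_X = R1 - n1(n1+1)/2 = 35 - 6*7/2 = 35 - 21 = 14.
       U_Y = n1*n2 - U_X = 36 - 14 = 22.
Step 4: Ties are present, so use the tie-corrected normal approximation (with continuity correction) for the p-value.
Step 5: p-value = 0.573831; compare to alpha = 0.05. fail to reject H0.

U_X = 14, p = 0.573831, fail to reject H0 at alpha = 0.05.


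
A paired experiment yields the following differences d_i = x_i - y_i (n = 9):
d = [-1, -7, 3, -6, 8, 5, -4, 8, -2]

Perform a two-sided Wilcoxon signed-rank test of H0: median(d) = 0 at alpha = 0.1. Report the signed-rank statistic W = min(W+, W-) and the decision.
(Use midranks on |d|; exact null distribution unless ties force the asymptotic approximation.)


Step 1: Drop any zero differences (none here) and take |d_i|.
|d| = [1, 7, 3, 6, 8, 5, 4, 8, 2]
Step 2: Midrank |d_i| (ties get averaged ranks).
ranks: |1|->1, |7|->7, |3|->3, |6|->6, |8|->8.5, |5|->5, |4|->4, |8|->8.5, |2|->2
Step 3: Attach original signs; sum ranks with positive sign and with negative sign.
W+ = 3 + 8.5 + 5 + 8.5 = 25
W- = 1 + 7 + 6 + 4 + 2 = 20
(Check: W+ + W- = 45 should equal n(n+1)/2 = 45.)
Step 4: Test statistic W = min(W+, W-) = 20.
Step 5: Ties in |d|, so use the tie-corrected normal approximation.
        E[W] = n(n+1)/4 = 9*10/4 = 22.5.
        Tie groups: |d|=8 (t=2); sum(t^3 - t) = 6.
        Var[W] = n(n+1)(2n+1)/24 - sum(t^3-t)/48 = 1710/24 - 6/48 = 71.125.
        z = (W - E[W]) / sqrt(Var[W]) = (20 - 22.5) / 8.4336 = -0.2964.
        Two-sided p = 2*Phi(z) = 0.766898.
Step 6: alpha = 0.1. fail to reject H0.

W+ = 25, W- = 20, W = min = 20, p = 0.766898, fail to reject H0.


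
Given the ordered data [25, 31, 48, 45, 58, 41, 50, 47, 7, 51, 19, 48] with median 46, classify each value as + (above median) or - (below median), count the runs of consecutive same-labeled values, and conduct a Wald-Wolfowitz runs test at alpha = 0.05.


Step 1: Compute median = 46; label A = above, B = below.
Labels in order: BBABABAABABA  (n_A = 6, n_B = 6)
Step 2: Count runs R = 10.
Step 3: Under H0 (random ordering), E[R] = 2*n_A*n_B/(n_A+n_B) + 1 = 2*6*6/12 + 1 = 7.0000.
        Var[R] = 2*n_A*n_B*(2*n_A*n_B - n_A - n_B) / ((n_A+n_B)^2 * (n_A+n_B-1)) = 4320/1584 = 2.7273.
        SD[R] = 1.6514.
Step 4: Continuity-corrected z = (R - 0.5 - E[R]) / SD[R] = (10 - 0.5 - 7.0000) / 1.6514 = 1.5138.
Step 5: Two-sided p-value via normal approximation = 2*(1 - Phi(|z|)) = 0.130070.
Step 6: alpha = 0.05. fail to reject H0.

R = 10, z = 1.5138, p = 0.130070, fail to reject H0.


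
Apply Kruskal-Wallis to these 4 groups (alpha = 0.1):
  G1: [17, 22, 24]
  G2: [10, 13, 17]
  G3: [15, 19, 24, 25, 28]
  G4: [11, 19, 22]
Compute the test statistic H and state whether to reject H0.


Step 1: Combine all N = 14 observations and assign midranks.
sorted (value, group, rank): (10,G2,1), (11,G4,2), (13,G2,3), (15,G3,4), (17,G1,5.5), (17,G2,5.5), (19,G3,7.5), (19,G4,7.5), (22,G1,9.5), (22,G4,9.5), (24,G1,11.5), (24,G3,11.5), (25,G3,13), (28,G3,14)
Step 2: Sum ranks within each group.
R_1 = 26.5 (n_1 = 3)
R_2 = 9.5 (n_2 = 3)
R_3 = 50 (n_3 = 5)
R_4 = 19 (n_4 = 3)
Step 3: H = 12/(N(N+1)) * sum(R_i^2/n_i) - 3(N+1)
     = 12/(14*15) * (26.5^2/3 + 9.5^2/3 + 50^2/5 + 19^2/3) - 3*15
     = 0.057143 * 884.5 - 45
     = 5.542857.
Step 4: Ties present; correction factor C = 1 - 24/(14^3 - 14) = 0.991209. Corrected H = 5.542857 / 0.991209 = 5.592018.
Step 5: Under H0, H ~ chi^2(3); p-value = 0.133237.
Step 6: alpha = 0.1. fail to reject H0.

H = 5.5920, df = 3, p = 0.133237, fail to reject H0.


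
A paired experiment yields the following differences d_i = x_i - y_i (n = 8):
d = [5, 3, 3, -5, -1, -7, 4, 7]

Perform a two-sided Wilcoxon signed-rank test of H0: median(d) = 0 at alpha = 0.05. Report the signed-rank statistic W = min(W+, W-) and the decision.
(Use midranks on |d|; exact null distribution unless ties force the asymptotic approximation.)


Step 1: Drop any zero differences (none here) and take |d_i|.
|d| = [5, 3, 3, 5, 1, 7, 4, 7]
Step 2: Midrank |d_i| (ties get averaged ranks).
ranks: |5|->5.5, |3|->2.5, |3|->2.5, |5|->5.5, |1|->1, |7|->7.5, |4|->4, |7|->7.5
Step 3: Attach original signs; sum ranks with positive sign and with negative sign.
W+ = 5.5 + 2.5 + 2.5 + 4 + 7.5 = 22
W- = 5.5 + 1 + 7.5 = 14
(Check: W+ + W- = 36 should equal n(n+1)/2 = 36.)
Step 4: Test statistic W = min(W+, W-) = 14.
Step 5: Ties in |d|, so use the tie-corrected normal approximation.
        E[W] = n(n+1)/4 = 8*9/4 = 18.
        Tie groups: |d|=3 (t=2), |d|=5 (t=2), |d|=7 (t=2); sum(t^3 - t) = 18.
        Var[W] = n(n+1)(2n+1)/24 - sum(t^3-t)/48 = 1224/24 - 18/48 = 50.625.
        z = (W - E[W]) / sqrt(Var[W]) = (14 - 18) / 7.1151 = -0.5622.
        Two-sided p = 2*Phi(z) = 0.573992.
Step 6: alpha = 0.05. fail to reject H0.

W+ = 22, W- = 14, W = min = 14, p = 0.573992, fail to reject H0.


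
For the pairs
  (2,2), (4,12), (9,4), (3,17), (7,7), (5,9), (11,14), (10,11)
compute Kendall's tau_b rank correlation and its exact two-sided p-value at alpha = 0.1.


Step 1: Enumerate the 28 unordered pairs (i,j) with i<j and classify each by sign(x_j-x_i) * sign(y_j-y_i).
  (1,2):dx=+2,dy=+10->C; (1,3):dx=+7,dy=+2->C; (1,4):dx=+1,dy=+15->C; (1,5):dx=+5,dy=+5->C
  (1,6):dx=+3,dy=+7->C; (1,7):dx=+9,dy=+12->C; (1,8):dx=+8,dy=+9->C; (2,3):dx=+5,dy=-8->D
  (2,4):dx=-1,dy=+5->D; (2,5):dx=+3,dy=-5->D; (2,6):dx=+1,dy=-3->D; (2,7):dx=+7,dy=+2->C
  (2,8):dx=+6,dy=-1->D; (3,4):dx=-6,dy=+13->D; (3,5):dx=-2,dy=+3->D; (3,6):dx=-4,dy=+5->D
  (3,7):dx=+2,dy=+10->C; (3,8):dx=+1,dy=+7->C; (4,5):dx=+4,dy=-10->D; (4,6):dx=+2,dy=-8->D
  (4,7):dx=+8,dy=-3->D; (4,8):dx=+7,dy=-6->D; (5,6):dx=-2,dy=+2->D; (5,7):dx=+4,dy=+7->C
  (5,8):dx=+3,dy=+4->C; (6,7):dx=+6,dy=+5->C; (6,8):dx=+5,dy=+2->C; (7,8):dx=-1,dy=-3->C
Step 2: C = 15, D = 13, total pairs = 28.
Step 3: tau = (C - D)/(n(n-1)/2) = (15 - 13)/28 = 0.071429.
Step 4: Exact two-sided p-value (enumerate n! = 40320 permutations of y under H0): p = 0.904861.
Step 5: alpha = 0.1. fail to reject H0.

tau_b = 0.0714 (C=15, D=13), p = 0.904861, fail to reject H0.


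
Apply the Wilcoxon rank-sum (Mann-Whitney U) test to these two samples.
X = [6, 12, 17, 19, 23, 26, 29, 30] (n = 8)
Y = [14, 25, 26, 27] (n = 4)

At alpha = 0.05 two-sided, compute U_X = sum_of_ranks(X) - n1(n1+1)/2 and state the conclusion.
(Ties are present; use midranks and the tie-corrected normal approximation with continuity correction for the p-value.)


Step 1: Combine and sort all 12 observations; assign midranks.
sorted (value, group): (6,X), (12,X), (14,Y), (17,X), (19,X), (23,X), (25,Y), (26,X), (26,Y), (27,Y), (29,X), (30,X)
ranks: 6->1, 12->2, 14->3, 17->4, 19->5, 23->6, 25->7, 26->8.5, 26->8.5, 27->10, 29->11, 30->12
Step 2: Rank sum for X: R1 = 1 + 2 + 4 + 5 + 6 + 8.5 + 11 + 12 = 49.5.
Step 3: U_X = R1 - n1(n1+1)/2 = 49.5 - 8*9/2 = 49.5 - 36 = 13.5.
       U_Y = n1*n2 - U_X = 32 - 13.5 = 18.5.
Step 4: Ties are present, so use the tie-corrected normal approximation (with continuity correction) for the p-value.
Step 5: p-value = 0.733647; compare to alpha = 0.05. fail to reject H0.

U_X = 13.5, p = 0.733647, fail to reject H0 at alpha = 0.05.


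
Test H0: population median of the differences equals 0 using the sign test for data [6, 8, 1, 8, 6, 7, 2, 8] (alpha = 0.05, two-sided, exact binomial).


Step 1: Discard zero differences. Original n = 8; n_eff = number of nonzero differences = 8.
Nonzero differences (with sign): +6, +8, +1, +8, +6, +7, +2, +8
Step 2: Count signs: positive = 8, negative = 0.
Step 3: Under H0: P(positive) = 0.5, so the number of positives S ~ Bin(8, 0.5).
Step 4: Two-sided exact p-value = sum of Bin(8,0.5) probabilities at or below the observed probability = 0.007812.
Step 5: alpha = 0.05. reject H0.

n_eff = 8, pos = 8, neg = 0, p = 0.007812, reject H0.


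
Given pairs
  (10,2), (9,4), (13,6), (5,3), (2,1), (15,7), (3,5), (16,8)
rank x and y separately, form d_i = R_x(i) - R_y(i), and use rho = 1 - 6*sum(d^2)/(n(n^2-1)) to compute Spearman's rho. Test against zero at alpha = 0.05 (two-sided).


Step 1: Rank x and y separately (midranks; no ties here).
rank(x): 10->5, 9->4, 13->6, 5->3, 2->1, 15->7, 3->2, 16->8
rank(y): 2->2, 4->4, 6->6, 3->3, 1->1, 7->7, 5->5, 8->8
Step 2: d_i = R_x(i) - R_y(i); compute d_i^2.
  (5-2)^2=9, (4-4)^2=0, (6-6)^2=0, (3-3)^2=0, (1-1)^2=0, (7-7)^2=0, (2-5)^2=9, (8-8)^2=0
sum(d^2) = 18.
Step 3: rho = 1 - 6*18 / (8*(8^2 - 1)) = 1 - 108/504 = 0.785714.
Step 4: Under H0, t = rho * sqrt((n-2)/(1-rho^2)) = 3.1113 ~ t(6).
Step 5: Two-sided p-value from the t-distribution with 6 df = 0.020815.
Step 6: alpha = 0.05. reject H0.

rho = 0.7857, p = 0.020815, reject H0 at alpha = 0.05.


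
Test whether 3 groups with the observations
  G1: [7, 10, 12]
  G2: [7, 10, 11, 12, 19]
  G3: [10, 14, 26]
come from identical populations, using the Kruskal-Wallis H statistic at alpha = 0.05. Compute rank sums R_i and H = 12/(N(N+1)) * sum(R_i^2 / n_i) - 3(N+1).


Step 1: Combine all N = 11 observations and assign midranks.
sorted (value, group, rank): (7,G1,1.5), (7,G2,1.5), (10,G1,4), (10,G2,4), (10,G3,4), (11,G2,6), (12,G1,7.5), (12,G2,7.5), (14,G3,9), (19,G2,10), (26,G3,11)
Step 2: Sum ranks within each group.
R_1 = 13 (n_1 = 3)
R_2 = 29 (n_2 = 5)
R_3 = 24 (n_3 = 3)
Step 3: H = 12/(N(N+1)) * sum(R_i^2/n_i) - 3(N+1)
     = 12/(11*12) * (13^2/3 + 29^2/5 + 24^2/3) - 3*12
     = 0.090909 * 416.533 - 36
     = 1.866667.
Step 4: Ties present; correction factor C = 1 - 36/(11^3 - 11) = 0.972727. Corrected H = 1.866667 / 0.972727 = 1.919003.
Step 5: Under H0, H ~ chi^2(2); p-value = 0.383084.
Step 6: alpha = 0.05. fail to reject H0.

H = 1.9190, df = 2, p = 0.383084, fail to reject H0.


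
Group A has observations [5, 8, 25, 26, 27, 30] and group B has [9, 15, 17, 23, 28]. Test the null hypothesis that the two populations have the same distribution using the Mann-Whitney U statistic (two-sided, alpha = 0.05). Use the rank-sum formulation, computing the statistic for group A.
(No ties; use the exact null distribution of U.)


Step 1: Combine and sort all 11 observations; assign midranks.
sorted (value, group): (5,X), (8,X), (9,Y), (15,Y), (17,Y), (23,Y), (25,X), (26,X), (27,X), (28,Y), (30,X)
ranks: 5->1, 8->2, 9->3, 15->4, 17->5, 23->6, 25->7, 26->8, 27->9, 28->10, 30->11
Step 2: Rank sum for X: R1 = 1 + 2 + 7 + 8 + 9 + 11 = 38.
Step 3: U_X = R1 - n1(n1+1)/2 = 38 - 6*7/2 = 38 - 21 = 17.
       U_Y = n1*n2 - U_X = 30 - 17 = 13.
Step 4: No ties, so the exact null distribution of U (based on enumerating the C(11,6) = 462 equally likely rank assignments) gives the two-sided p-value.
Step 5: p-value = 0.792208; compare to alpha = 0.05. fail to reject H0.

U_X = 17, p = 0.792208, fail to reject H0 at alpha = 0.05.


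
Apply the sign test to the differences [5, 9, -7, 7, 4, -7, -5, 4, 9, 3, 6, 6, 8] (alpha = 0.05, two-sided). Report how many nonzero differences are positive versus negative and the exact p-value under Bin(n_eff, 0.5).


Step 1: Discard zero differences. Original n = 13; n_eff = number of nonzero differences = 13.
Nonzero differences (with sign): +5, +9, -7, +7, +4, -7, -5, +4, +9, +3, +6, +6, +8
Step 2: Count signs: positive = 10, negative = 3.
Step 3: Under H0: P(positive) = 0.5, so the number of positives S ~ Bin(13, 0.5).
Step 4: Two-sided exact p-value = sum of Bin(13,0.5) probabilities at or below the observed probability = 0.092285.
Step 5: alpha = 0.05. fail to reject H0.

n_eff = 13, pos = 10, neg = 3, p = 0.092285, fail to reject H0.


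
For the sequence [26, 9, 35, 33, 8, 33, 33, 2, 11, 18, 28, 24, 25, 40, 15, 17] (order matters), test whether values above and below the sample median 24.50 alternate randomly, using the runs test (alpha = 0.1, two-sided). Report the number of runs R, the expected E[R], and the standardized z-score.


Step 1: Compute median = 24.50; label A = above, B = below.
Labels in order: ABAABAABBBABAABB  (n_A = 8, n_B = 8)
Step 2: Count runs R = 10.
Step 3: Under H0 (random ordering), E[R] = 2*n_A*n_B/(n_A+n_B) + 1 = 2*8*8/16 + 1 = 9.0000.
        Var[R] = 2*n_A*n_B*(2*n_A*n_B - n_A - n_B) / ((n_A+n_B)^2 * (n_A+n_B-1)) = 14336/3840 = 3.7333.
        SD[R] = 1.9322.
Step 4: Continuity-corrected z = (R - 0.5 - E[R]) / SD[R] = (10 - 0.5 - 9.0000) / 1.9322 = 0.2588.
Step 5: Two-sided p-value via normal approximation = 2*(1 - Phi(|z|)) = 0.795809.
Step 6: alpha = 0.1. fail to reject H0.

R = 10, z = 0.2588, p = 0.795809, fail to reject H0.


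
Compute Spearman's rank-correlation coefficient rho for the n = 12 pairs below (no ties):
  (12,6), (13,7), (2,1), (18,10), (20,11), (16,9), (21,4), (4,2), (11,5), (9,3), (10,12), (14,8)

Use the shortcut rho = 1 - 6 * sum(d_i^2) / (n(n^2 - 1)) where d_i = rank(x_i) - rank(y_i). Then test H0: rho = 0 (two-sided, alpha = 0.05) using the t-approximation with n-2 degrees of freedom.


Step 1: Rank x and y separately (midranks; no ties here).
rank(x): 12->6, 13->7, 2->1, 18->10, 20->11, 16->9, 21->12, 4->2, 11->5, 9->3, 10->4, 14->8
rank(y): 6->6, 7->7, 1->1, 10->10, 11->11, 9->9, 4->4, 2->2, 5->5, 3->3, 12->12, 8->8
Step 2: d_i = R_x(i) - R_y(i); compute d_i^2.
  (6-6)^2=0, (7-7)^2=0, (1-1)^2=0, (10-10)^2=0, (11-11)^2=0, (9-9)^2=0, (12-4)^2=64, (2-2)^2=0, (5-5)^2=0, (3-3)^2=0, (4-12)^2=64, (8-8)^2=0
sum(d^2) = 128.
Step 3: rho = 1 - 6*128 / (12*(12^2 - 1)) = 1 - 768/1716 = 0.552448.
Step 4: Under H0, t = rho * sqrt((n-2)/(1-rho^2)) = 2.0959 ~ t(10).
Step 5: Two-sided p-value from the t-distribution with 10 df = 0.062511.
Step 6: alpha = 0.05. fail to reject H0.

rho = 0.5524, p = 0.062511, fail to reject H0 at alpha = 0.05.
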